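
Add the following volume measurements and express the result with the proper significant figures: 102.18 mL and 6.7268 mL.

108.91 mL

102.18 mL + 6.7268 mL = 108.9068 mL.
Addition/subtraction keeps the fewest decimal places: 102.18 → 2 decimal places, 6.7268 → 4 decimal places; limit is 2.
Rounded to 2 decimal places: 108.91 mL.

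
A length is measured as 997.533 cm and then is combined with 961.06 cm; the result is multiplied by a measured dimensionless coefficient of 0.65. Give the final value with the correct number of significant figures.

1.3 × 10³ cm

997.533 cm + 961.06 cm = 1958.593 cm; the sum is limited to 2 decimal places (6 s.f.).
Carrying full precision, 1958.593 × 0.65 = 1273.08545 cm; 0.65 has 2 s.f., so the result keeps min(6, 2) = 2 s.f.
Rounded to 2 significant figures: 1.3 × 10³ cm.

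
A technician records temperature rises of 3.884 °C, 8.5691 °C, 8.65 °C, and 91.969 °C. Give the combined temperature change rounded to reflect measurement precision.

3.884 °C + 8.5691 °C + 8.65 °C + 91.969 °C = 113.0721 °C.
Addition/subtraction keeps the fewest decimal places: 3.884 → 3 decimal places, 8.5691 → 4 decimal places, 8.65 → 2 decimal places, 91.969 → 3 decimal places; limit is 2.
Rounded to 2 decimal places: 113.07 °C.

113.07 °C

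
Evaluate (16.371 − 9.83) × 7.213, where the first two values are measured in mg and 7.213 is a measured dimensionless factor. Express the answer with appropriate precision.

47.2 mg

16.371 mg − 9.83 mg = 6.541 mg; the difference is limited to 2 decimal places (3 s.f.).
Carrying full precision, 6.541 × 7.213 = 47.180233 mg; 7.213 has 4 s.f., so the result keeps min(3, 4) = 3 s.f.
Rounded to 3 significant figures: 47.2 mg.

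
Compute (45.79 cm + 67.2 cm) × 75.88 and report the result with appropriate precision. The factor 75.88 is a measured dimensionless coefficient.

45.79 cm + 67.2 cm = 112.99 cm; the sum is limited to 1 decimal place (4 s.f.).
Carrying full precision, 112.99 × 75.88 = 8573.6812 cm; 75.88 has 4 s.f., so the result keeps min(4, 4) = 4 s.f.
Rounded to 4 significant figures: 8574 cm.

8574 cm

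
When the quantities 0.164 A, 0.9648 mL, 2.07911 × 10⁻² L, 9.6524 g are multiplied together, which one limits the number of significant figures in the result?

0.164 A → 3 s.f.; 0.9648 mL → 4 s.f.; 2.07911 × 10⁻² L → 6 s.f.; 9.6524 g → 5 s.f.
The fewest is 3 significant figures, from 0.164 A.

0.164 A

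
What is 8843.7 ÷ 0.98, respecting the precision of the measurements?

9.0 × 10³

8843.7 ÷ 0.98 = 9024.18367347…
Multiplication/division keeps the fewest significant figures: 8843.7 → 5 s.f., 0.98 → 2 s.f.; limit is 2.
Rounded to 2 significant figures: 9.0 × 10³.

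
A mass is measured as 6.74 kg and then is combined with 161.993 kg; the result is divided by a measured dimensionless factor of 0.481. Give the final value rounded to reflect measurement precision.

351 kg

6.74 kg + 161.993 kg = 168.733 kg; the sum is limited to 2 decimal places (5 s.f.).
Carrying full precision, 168.733 ÷ 0.481 = 350.796257796… kg; 0.481 has 3 s.f., so the result keeps min(5, 3) = 3 s.f.
Rounded to 3 significant figures: 351 kg.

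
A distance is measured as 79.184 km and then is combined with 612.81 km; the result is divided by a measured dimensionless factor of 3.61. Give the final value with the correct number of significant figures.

79.184 km + 612.81 km = 691.994 km; the sum is limited to 2 decimal places (5 s.f.).
Carrying full precision, 691.994 ÷ 3.61 = 191.688088643… km; 3.61 has 3 s.f., so the result keeps min(5, 3) = 3 s.f.
Rounded to 3 significant figures: 192 km.

192 km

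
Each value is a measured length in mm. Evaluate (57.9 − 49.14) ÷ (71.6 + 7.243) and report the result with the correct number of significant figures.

0.11

57.9 − 49.14 = 8.76, limited to 1 d.p. → 2 s.f.; 71.6 + 7.243 = 78.843, limited to 1 d.p. → 3 s.f.
Carrying full precision, 8.76 ÷ 78.843 = 0.1111068833…; keep min(2, 3) = 2 s.f.
Rounded to 2 significant figures: 0.11.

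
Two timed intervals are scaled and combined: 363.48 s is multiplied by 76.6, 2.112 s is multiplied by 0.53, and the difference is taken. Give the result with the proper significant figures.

2.78 × 10^4 s

363.48 × 76.6 = 27842.568 → 2.78 × 10^4 s (3 s.f., last digit at the 10^2 place).
2.112 × 0.53 = 1.11936 → 1.1 s (2 s.f., last digit at the 10^-1 place).
Difference: 27841.44864 s; keep the coarser place, 10^2.
Result: 2.78 × 10^4 s.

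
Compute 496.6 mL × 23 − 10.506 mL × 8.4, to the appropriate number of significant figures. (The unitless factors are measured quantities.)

1.1 × 10^4 mL

496.6 × 23 = 11421.8 → 1.1 × 10^4 mL (2 s.f., last digit at the 10^3 place).
10.506 × 8.4 = 88.2504 → 88 mL (2 s.f., last digit at the 10^0 place).
Difference: 11333.5496 mL; keep the coarser place, 10^3.
Result: 1.1 × 10^4 mL.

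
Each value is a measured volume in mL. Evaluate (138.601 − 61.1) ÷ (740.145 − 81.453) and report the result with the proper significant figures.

138.601 − 61.1 = 77.501, limited to 1 d.p. → 3 s.f.; 740.145 − 81.453 = 658.692, limited to 3 d.p. → 6 s.f.
Carrying full precision, 77.501 ÷ 658.692 = 0.117658936195…; keep min(3, 6) = 3 s.f.
Rounded to 3 significant figures: 0.118.

0.118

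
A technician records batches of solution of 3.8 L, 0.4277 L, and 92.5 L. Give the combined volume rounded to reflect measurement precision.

96.7 L

3.8 L + 0.4277 L + 92.5 L = 96.7277 L.
Addition/subtraction keeps the fewest decimal places: 3.8 → 1 decimal place, 0.4277 → 4 decimal places, 92.5 → 1 decimal place; limit is 1.
Rounded to 1 decimal place: 96.7 L.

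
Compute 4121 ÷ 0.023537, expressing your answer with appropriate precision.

1.751 × 10⁵

4121 ÷ 0.023537 = 175086.034754…
Multiplication/division keeps the fewest significant figures: 4121 → 4 s.f., 0.023537 → 5 s.f.; limit is 4.
Rounded to 4 significant figures: 1.751 × 10⁵.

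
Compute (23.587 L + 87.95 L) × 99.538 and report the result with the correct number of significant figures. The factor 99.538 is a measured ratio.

11102 L

23.587 L + 87.95 L = 111.537 L; the sum is limited to 2 decimal places (5 s.f.).
Carrying full precision, 111.537 × 99.538 = 11102.169906 L; 99.538 has 5 s.f., so the result keeps min(5, 5) = 5 s.f.
Rounded to 5 significant figures: 11102 L.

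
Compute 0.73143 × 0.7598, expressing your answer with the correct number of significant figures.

0.73143 × 0.7598 = 0.555740514
Multiplication/division keeps the fewest significant figures: 0.73143 → 5 s.f., 0.7598 → 4 s.f.; limit is 4.
Rounded to 4 significant figures: 5.557 × 10⁻¹.

5.557 × 10⁻¹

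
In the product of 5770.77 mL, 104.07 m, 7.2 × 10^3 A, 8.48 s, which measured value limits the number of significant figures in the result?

7.2 × 10^3 A

5770.77 mL → 6 s.f.; 104.07 m → 5 s.f.; 7.2 × 10^3 A → 2 s.f.; 8.48 s → 3 s.f.
The fewest is 2 significant figures, from 7.2 × 10^3 A.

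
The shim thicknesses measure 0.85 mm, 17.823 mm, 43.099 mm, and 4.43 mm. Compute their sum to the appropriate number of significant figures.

0.85 mm + 17.823 mm + 43.099 mm + 4.43 mm = 66.202 mm.
Addition/subtraction keeps the fewest decimal places: 0.85 → 2 decimal places, 17.823 → 3 decimal places, 43.099 → 3 decimal places, 4.43 → 2 decimal places; limit is 2.
Rounded to 2 decimal places: 66.20 mm.

66.20 mm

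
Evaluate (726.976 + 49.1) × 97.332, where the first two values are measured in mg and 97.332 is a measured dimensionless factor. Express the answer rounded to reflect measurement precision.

7.554 × 10⁴ mg

726.976 mg + 49.1 mg = 776.076 mg; the sum is limited to 1 decimal place (4 s.f.).
Carrying full precision, 776.076 × 97.332 = 75537.029232 mg; 97.332 has 5 s.f., so the result keeps min(4, 5) = 4 s.f.
Rounded to 4 significant figures: 7.554 × 10⁴ mg.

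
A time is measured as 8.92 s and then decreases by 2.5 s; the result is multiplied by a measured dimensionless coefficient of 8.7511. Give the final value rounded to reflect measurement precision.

56 s

8.92 s − 2.5 s = 6.42 s; the difference is limited to 1 decimal place (2 s.f.).
Carrying full precision, 6.42 × 8.7511 = 56.182062 s; 8.7511 has 5 s.f., so the result keeps min(2, 5) = 2 s.f.
Rounded to 2 significant figures: 56 s.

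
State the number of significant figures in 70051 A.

70051: zeros between nonzero digits are significant.

5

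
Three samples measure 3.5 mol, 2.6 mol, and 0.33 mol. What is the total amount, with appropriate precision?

6.4 mol

3.5 mol + 2.6 mol + 0.33 mol = 6.43 mol.
Addition/subtraction keeps the fewest decimal places: 3.5 → 1 decimal place, 2.6 → 1 decimal place, 0.33 → 2 decimal places; limit is 1.
Rounded to 1 decimal place: 6.4 mol.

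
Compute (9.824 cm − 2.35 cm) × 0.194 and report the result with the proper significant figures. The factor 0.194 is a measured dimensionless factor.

9.824 cm − 2.35 cm = 7.474 cm; the difference is limited to 2 decimal places (3 s.f.).
Carrying full precision, 7.474 × 0.194 = 1.449956 cm; 0.194 has 3 s.f., so the result keeps min(3, 3) = 3 s.f.
Rounded to 3 significant figures: 1.45 cm.

1.45 cm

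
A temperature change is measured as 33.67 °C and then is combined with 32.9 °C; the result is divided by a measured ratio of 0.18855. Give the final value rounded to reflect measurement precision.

353 °C

33.67 °C + 32.9 °C = 66.57 °C; the sum is limited to 1 decimal place (3 s.f.).
Carrying full precision, 66.57 ÷ 0.18855 = 353.062848051… °C; 0.18855 has 5 s.f., so the result keeps min(3, 5) = 3 s.f.
Rounded to 3 significant figures: 353 °C.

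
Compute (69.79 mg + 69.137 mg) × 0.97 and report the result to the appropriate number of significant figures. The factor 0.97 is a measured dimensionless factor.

69.79 mg + 69.137 mg = 138.927 mg; the sum is limited to 2 decimal places (5 s.f.).
Carrying full precision, 138.927 × 0.97 = 134.75919 mg; 0.97 has 2 s.f., so the result keeps min(5, 2) = 2 s.f.
Rounded to 2 significant figures: 1.3 × 10² mg.

1.3 × 10² mg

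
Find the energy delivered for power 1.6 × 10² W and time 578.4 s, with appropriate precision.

energy delivered = 1.6 × 10² W × 578.4 s = 92544 J.
1.6 × 10² has 2 significant figures; 578.4 has 4.
Division/multiplication keeps the fewest: 2 significant figures.
Rounded: 9.3 × 10⁴ J.

9.3 × 10⁴ J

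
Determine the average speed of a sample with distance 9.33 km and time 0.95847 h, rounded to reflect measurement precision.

9.73 km/h

average speed = 9.33 km ÷ 0.95847 h = 9.73426398322… km/h.
9.33 has 3 significant figures; 0.95847 has 5.
Division/multiplication keeps the fewest: 3 significant figures.
Rounded: 9.73 km/h.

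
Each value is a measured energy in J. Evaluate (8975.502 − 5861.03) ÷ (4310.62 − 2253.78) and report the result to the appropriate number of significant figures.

8975.502 − 5861.03 = 3114.472, limited to 2 d.p. → 6 s.f.; 4310.62 − 2253.78 = 2056.84, limited to 2 d.p. → 6 s.f.
Carrying full precision, 3114.472 ÷ 2056.84 = 1.51420236868…; keep min(6, 6) = 6 s.f.
Rounded to 6 significant figures: 1.51420.

1.51420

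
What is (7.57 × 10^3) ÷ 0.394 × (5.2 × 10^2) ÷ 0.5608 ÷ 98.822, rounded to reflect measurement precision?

1.8 × 10^5

(7.57 × 10^3) ÷ 0.394 × (5.2 × 10^2) ÷ 0.5608 ÷ 98.822 = 180277.429607…
Multiplication/division keeps the fewest significant figures: 7.57 × 10^3 → 3 s.f., 0.394 → 3 s.f., 5.2 × 10^2 → 2 s.f., 0.5608 → 4 s.f., 98.822 → 5 s.f.; limit is 2.
Rounded to 2 significant figures: 1.8 × 10^5.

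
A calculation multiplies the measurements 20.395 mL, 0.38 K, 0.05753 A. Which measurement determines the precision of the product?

0.38 K

20.395 mL → 5 s.f.; 0.38 K → 2 s.f.; 0.05753 A → 4 s.f.
The fewest is 2 significant figures, from 0.38 K.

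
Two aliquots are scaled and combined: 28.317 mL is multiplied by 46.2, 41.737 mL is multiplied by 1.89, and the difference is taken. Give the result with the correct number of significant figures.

28.317 × 46.2 = 1308.2454 → 1.31 × 10³ mL (3 s.f., last digit at the 10^1 place).
41.737 × 1.89 = 78.88293 → 78.9 mL (3 s.f., last digit at the 10^-1 place).
Difference: 1229.36247 mL; keep the coarser place, 10^1.
Result: 1.23 × 10³ mL.

1.23 × 10³ mL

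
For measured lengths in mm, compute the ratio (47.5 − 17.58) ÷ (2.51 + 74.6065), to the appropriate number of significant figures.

47.5 − 17.58 = 29.92, limited to 1 d.p. → 3 s.f.; 2.51 + 74.6065 = 77.1165, limited to 2 d.p. → 4 s.f.
Carrying full precision, 29.92 ÷ 77.1165 = 0.387984413193…; keep min(3, 4) = 3 s.f.
Rounded to 3 significant figures: 0.388.

0.388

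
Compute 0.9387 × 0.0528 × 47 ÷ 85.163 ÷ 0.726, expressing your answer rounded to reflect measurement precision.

0.9387 × 0.0528 × 47 ÷ 85.163 ÷ 0.726 = 0.0376765411356…
Multiplication/division keeps the fewest significant figures: 0.9387 → 4 s.f., 0.0528 → 3 s.f., 47 → 2 s.f., 85.163 → 5 s.f., 0.726 → 3 s.f.; limit is 2.
Rounded to 2 significant figures: 0.038.

0.038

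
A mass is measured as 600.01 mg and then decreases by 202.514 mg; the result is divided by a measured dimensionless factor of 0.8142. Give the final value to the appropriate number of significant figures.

488.2 mg

600.01 mg − 202.514 mg = 397.496 mg; the difference is limited to 2 decimal places (5 s.f.).
Carrying full precision, 397.496 ÷ 0.8142 = 488.20437239… mg; 0.8142 has 4 s.f., so the result keeps min(5, 4) = 4 s.f.
Rounded to 4 significant figures: 488.2 mg.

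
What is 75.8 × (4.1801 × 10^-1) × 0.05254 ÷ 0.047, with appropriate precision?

35

75.8 × (4.1801 × 10^-1) × 0.05254 ÷ 0.047 = 35.4199617302…
Multiplication/division keeps the fewest significant figures: 75.8 → 3 s.f., 4.1801 × 10^-1 → 5 s.f., 0.05254 → 4 s.f., 0.047 → 2 s.f.; limit is 2.
Rounded to 2 significant figures: 35.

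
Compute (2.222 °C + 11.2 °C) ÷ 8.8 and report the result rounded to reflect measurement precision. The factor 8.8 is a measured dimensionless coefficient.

2.222 °C + 11.2 °C = 13.422 °C; the sum is limited to 1 decimal place (3 s.f.).
Carrying full precision, 13.422 ÷ 8.8 = 1.52522727273… °C; 8.8 has 2 s.f., so the result keeps min(3, 2) = 2 s.f.
Rounded to 2 significant figures: 1.5 °C.

1.5 °C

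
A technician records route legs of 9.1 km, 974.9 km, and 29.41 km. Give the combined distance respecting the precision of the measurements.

1013.4 km

9.1 km + 974.9 km + 29.41 km = 1013.41 km.
Addition/subtraction keeps the fewest decimal places: 9.1 → 1 decimal place, 974.9 → 1 decimal place, 29.41 → 2 decimal places; limit is 1.
Rounded to 1 decimal place: 1013.4 km.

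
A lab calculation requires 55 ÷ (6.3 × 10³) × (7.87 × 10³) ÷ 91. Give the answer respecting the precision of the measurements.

55 ÷ (6.3 × 10³) × (7.87 × 10³) ÷ 91 = 0.755014826443…
Multiplication/division keeps the fewest significant figures: 55 → 2 s.f., 6.3 × 10³ → 2 s.f., 7.87 × 10³ → 3 s.f., 91 → 2 s.f.; limit is 2.
Rounded to 2 significant figures: 0.76.

0.76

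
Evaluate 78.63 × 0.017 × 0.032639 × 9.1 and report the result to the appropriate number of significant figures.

78.63 × 0.017 × 0.032639 × 9.1 = 0.397022786979
Multiplication/division keeps the fewest significant figures: 78.63 → 4 s.f., 0.017 → 2 s.f., 0.032639 → 5 s.f., 9.1 → 2 s.f.; limit is 2.
Rounded to 2 significant figures: 0.40.

0.40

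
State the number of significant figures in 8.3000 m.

5

8.3000: trailing zeros after a decimal point are significant.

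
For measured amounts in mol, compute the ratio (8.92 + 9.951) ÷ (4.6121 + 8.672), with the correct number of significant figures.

1.421

8.92 + 9.951 = 18.871, limited to 2 d.p. → 4 s.f.; 4.6121 + 8.672 = 13.2841, limited to 3 d.p. → 5 s.f.
Carrying full precision, 18.871 ÷ 13.2841 = 1.42057045641…; keep min(4, 5) = 4 s.f.
Rounded to 4 significant figures: 1.421.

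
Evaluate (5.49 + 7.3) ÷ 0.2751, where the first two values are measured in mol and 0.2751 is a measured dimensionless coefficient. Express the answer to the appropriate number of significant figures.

5.49 mol + 7.3 mol = 12.79 mol; the sum is limited to 1 decimal place (3 s.f.).
Carrying full precision, 12.79 ÷ 0.2751 = 46.4921846601… mol; 0.2751 has 4 s.f., so the result keeps min(3, 4) = 3 s.f.
Rounded to 3 significant figures: 46.5 mol.

46.5 mol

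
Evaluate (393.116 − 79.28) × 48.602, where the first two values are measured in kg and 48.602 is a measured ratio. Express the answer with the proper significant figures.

1.5253 × 10⁴ kg

393.116 kg − 79.28 kg = 313.836 kg; the difference is limited to 2 decimal places (5 s.f.).
Carrying full precision, 313.836 × 48.602 = 15253.057272 kg; 48.602 has 5 s.f., so the result keeps min(5, 5) = 5 s.f.
Rounded to 5 significant figures: 1.5253 × 10⁴ kg.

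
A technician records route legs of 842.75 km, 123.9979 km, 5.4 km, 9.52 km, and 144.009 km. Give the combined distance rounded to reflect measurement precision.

842.75 km + 123.9979 km + 5.4 km + 9.52 km + 144.009 km = 1125.6769 km.
Addition/subtraction keeps the fewest decimal places: 842.75 → 2 decimal places, 123.9979 → 4 decimal places, 5.4 → 1 decimal place, 9.52 → 2 decimal places, 144.009 → 3 decimal places; limit is 1.
Rounded to 1 decimal place: 1125.7 km.

1125.7 km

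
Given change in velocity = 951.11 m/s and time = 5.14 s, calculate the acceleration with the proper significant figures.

acceleration = 951.11 m/s ÷ 5.14 s = 185.040856031… m/s².
951.11 has 5 significant figures; 5.14 has 3.
Division/multiplication keeps the fewest: 3 significant figures.
Rounded: 185 m/s².

185 m/s²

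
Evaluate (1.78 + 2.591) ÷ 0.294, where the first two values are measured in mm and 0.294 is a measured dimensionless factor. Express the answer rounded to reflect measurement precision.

1.78 mm + 2.591 mm = 4.371 mm; the sum is limited to 2 decimal places (3 s.f.).
Carrying full precision, 4.371 ÷ 0.294 = 14.8673469388… mm; 0.294 has 3 s.f., so the result keeps min(3, 3) = 3 s.f.
Rounded to 3 significant figures: 14.9 mm.

14.9 mm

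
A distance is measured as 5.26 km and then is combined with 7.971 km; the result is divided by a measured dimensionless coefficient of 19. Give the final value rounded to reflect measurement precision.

7.0 × 10⁻¹ km

5.26 km + 7.971 km = 13.231 km; the sum is limited to 2 decimal places (4 s.f.).
Carrying full precision, 13.231 ÷ 19 = 0.696368421053… km; 19 has 2 s.f., so the result keeps min(4, 2) = 2 s.f.
Rounded to 2 significant figures: 7.0 × 10⁻¹ km.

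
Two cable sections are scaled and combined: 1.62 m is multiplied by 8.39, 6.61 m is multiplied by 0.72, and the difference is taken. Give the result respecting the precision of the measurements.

8.8 m

1.62 × 8.39 = 13.5918 → 13.6 m (3 s.f., last digit at the 10^-1 place).
6.61 × 0.72 = 4.7592 → 4.8 m (2 s.f., last digit at the 10^-1 place).
Difference: 8.8326 m; keep the coarser place, 10^-1.
Result: 8.8 m.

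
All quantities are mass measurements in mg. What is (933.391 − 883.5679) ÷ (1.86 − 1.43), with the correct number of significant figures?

1.2 × 10²

933.391 − 883.5679 = 49.8231, limited to 3 d.p. → 5 s.f.; 1.86 − 1.43 = 0.43, limited to 2 d.p. → 2 s.f.
Carrying full precision, 49.8231 ÷ 0.43 = 115.867674419…; keep min(5, 2) = 2 s.f.
Rounded to 2 significant figures: 1.2 × 10².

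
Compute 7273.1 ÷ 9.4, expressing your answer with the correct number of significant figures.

7.7 × 10²

7273.1 ÷ 9.4 = 773.734042553…
Multiplication/division keeps the fewest significant figures: 7273.1 → 5 s.f., 9.4 → 2 s.f.; limit is 2.
Rounded to 2 significant figures: 7.7 × 10².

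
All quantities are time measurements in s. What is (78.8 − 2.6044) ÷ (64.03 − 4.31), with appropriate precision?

1.28

78.8 − 2.6044 = 76.1956, limited to 1 d.p. → 3 s.f.; 64.03 − 4.31 = 59.72, limited to 2 d.p. → 4 s.f.
Carrying full precision, 76.1956 ÷ 59.72 = 1.27588077696…; keep min(3, 4) = 3 s.f.
Rounded to 3 significant figures: 1.28.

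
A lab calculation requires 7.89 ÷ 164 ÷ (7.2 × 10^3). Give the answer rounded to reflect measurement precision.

7.89 ÷ 164 ÷ (7.2 × 10^3) = 0.00000668191056911…
Multiplication/division keeps the fewest significant figures: 7.89 → 3 s.f., 164 → 3 s.f., 7.2 × 10^3 → 2 s.f.; limit is 2.
Rounded to 2 significant figures: 6.7 × 10^-6.

6.7 × 10^-6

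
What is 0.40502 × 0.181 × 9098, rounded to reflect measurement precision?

0.40502 × 0.181 × 9098 = 666.96182476
Multiplication/division keeps the fewest significant figures: 0.40502 → 5 s.f., 0.181 → 3 s.f., 9098 → 4 s.f.; limit is 3.
Rounded to 3 significant figures: 6.67 × 10^2.

6.67 × 10^2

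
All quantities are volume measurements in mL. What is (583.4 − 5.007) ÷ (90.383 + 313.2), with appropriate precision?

1.433

583.4 − 5.007 = 578.393, limited to 1 d.p. → 4 s.f.; 90.383 + 313.2 = 403.583, limited to 1 d.p. → 4 s.f.
Carrying full precision, 578.393 ÷ 403.583 = 1.43314510274…; keep min(4, 4) = 4 s.f.
Rounded to 4 significant figures: 1.433.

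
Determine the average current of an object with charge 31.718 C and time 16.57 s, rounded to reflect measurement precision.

average current = 31.718 C ÷ 16.57 s = 1.91418225709… A.
31.718 has 5 significant figures; 16.57 has 4.
Division/multiplication keeps the fewest: 4 significant figures.
Rounded: 1.914 A.

1.914 A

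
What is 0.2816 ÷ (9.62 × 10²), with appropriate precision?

2.93 × 10⁻⁴

0.2816 ÷ (9.62 × 10²) = 0.000292723492723…
Multiplication/division keeps the fewest significant figures: 0.2816 → 4 s.f., 9.62 × 10² → 3 s.f.; limit is 3.
Rounded to 3 significant figures: 2.93 × 10⁻⁴.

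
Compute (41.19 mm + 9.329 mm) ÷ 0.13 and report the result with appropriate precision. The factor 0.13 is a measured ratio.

41.19 mm + 9.329 mm = 50.519 mm; the sum is limited to 2 decimal places (4 s.f.).
Carrying full precision, 50.519 ÷ 0.13 = 388.607692308… mm; 0.13 has 2 s.f., so the result keeps min(4, 2) = 2 s.f.
Rounded to 2 significant figures: 3.9 × 10^2 mm.

3.9 × 10^2 mm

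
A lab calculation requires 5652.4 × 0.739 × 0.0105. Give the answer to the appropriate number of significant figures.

5652.4 × 0.739 × 0.0105 = 43.8597978
Multiplication/division keeps the fewest significant figures: 5652.4 → 5 s.f., 0.739 → 3 s.f., 0.0105 → 3 s.f.; limit is 3.
Rounded to 3 significant figures: 43.9.

43.9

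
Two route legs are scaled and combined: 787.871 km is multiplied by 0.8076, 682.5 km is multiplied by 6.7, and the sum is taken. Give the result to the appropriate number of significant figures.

787.871 × 0.8076 = 636.2846196 → 636.3 km (4 s.f., last digit at the 10^-1 place).
682.5 × 6.7 = 4572.75 → 4.6 × 10³ km (2 s.f., last digit at the 10^2 place).
Sum: 5209.0346196 km; keep the coarser place, 10^2.
Result: 5.2 × 10³ km.

5.2 × 10³ km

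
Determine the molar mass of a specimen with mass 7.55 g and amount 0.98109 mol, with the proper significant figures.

molar mass = 7.55 g ÷ 0.98109 mol = 7.69552232721… g/mol.
7.55 has 3 significant figures; 0.98109 has 5.
Division/multiplication keeps the fewest: 3 significant figures.
Rounded: 7.70 g/mol.

7.70 g/mol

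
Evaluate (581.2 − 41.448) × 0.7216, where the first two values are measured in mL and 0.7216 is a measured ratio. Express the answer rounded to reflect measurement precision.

389.5 mL

581.2 mL − 41.448 mL = 539.752 mL; the difference is limited to 1 decimal place (4 s.f.).
Carrying full precision, 539.752 × 0.7216 = 389.4850432 mL; 0.7216 has 4 s.f., so the result keeps min(4, 4) = 4 s.f.
Rounded to 4 significant figures: 389.5 mL.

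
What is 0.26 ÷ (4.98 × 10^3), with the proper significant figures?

0.26 ÷ (4.98 × 10^3) = 0.0000522088353414…
Multiplication/division keeps the fewest significant figures: 0.26 → 2 s.f., 4.98 × 10^3 → 3 s.f.; limit is 2.
Rounded to 2 significant figures: 5.2 × 10^-5.

5.2 × 10^-5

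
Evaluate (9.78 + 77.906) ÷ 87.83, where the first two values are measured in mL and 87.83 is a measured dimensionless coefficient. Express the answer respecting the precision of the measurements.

9.78 mL + 77.906 mL = 87.686 mL; the sum is limited to 2 decimal places (4 s.f.).
Carrying full precision, 87.686 ÷ 87.83 = 0.998360469088… mL; 87.83 has 4 s.f., so the result keeps min(4, 4) = 4 s.f.
Rounded to 4 significant figures: 0.9984 mL.

0.9984 mL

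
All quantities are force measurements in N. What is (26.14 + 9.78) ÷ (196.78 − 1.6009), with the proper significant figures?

0.1840

26.14 + 9.78 = 35.92, limited to 2 d.p. → 4 s.f.; 196.78 − 1.6009 = 195.1791, limited to 2 d.p. → 5 s.f.
Carrying full precision, 35.92 ÷ 195.1791 = 0.184036098127…; keep min(4, 5) = 4 s.f.
Rounded to 4 significant figures: 0.1840.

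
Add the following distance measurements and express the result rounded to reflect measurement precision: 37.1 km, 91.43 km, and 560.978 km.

6.895 × 10² km

37.1 km + 91.43 km + 560.978 km = 689.508 km.
Addition/subtraction keeps the fewest decimal places: 37.1 → 1 decimal place, 91.43 → 2 decimal places, 560.978 → 3 decimal places; limit is 1.
Rounded to 1 decimal place: 6.895 × 10² km.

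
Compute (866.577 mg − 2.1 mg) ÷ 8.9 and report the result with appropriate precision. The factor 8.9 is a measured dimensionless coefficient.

866.577 mg − 2.1 mg = 864.477 mg; the difference is limited to 1 decimal place (4 s.f.).
Carrying full precision, 864.477 ÷ 8.9 = 97.132247191… mg; 8.9 has 2 s.f., so the result keeps min(4, 2) = 2 s.f.
Rounded to 2 significant figures: 97 mg.

97 mg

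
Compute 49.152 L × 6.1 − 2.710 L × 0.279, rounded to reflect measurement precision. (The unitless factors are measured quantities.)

49.152 × 6.1 = 299.8272 → 3.0 × 10^2 L (2 s.f., last digit at the 10^1 place).
2.710 × 0.279 = 0.75609 → 0.756 L (3 s.f., last digit at the 10^-3 place).
Difference: 299.07111 L; keep the coarser place, 10^1.
Result: 3.0 × 10^2 L.

3.0 × 10^2 L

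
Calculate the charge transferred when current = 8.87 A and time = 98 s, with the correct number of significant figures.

8.7 × 10^2 C

charge transferred = 8.87 A × 98 s = 869.26 C.
8.87 has 3 significant figures; 98 has 2.
Division/multiplication keeps the fewest: 2 significant figures.
Rounded: 8.7 × 10^2 C.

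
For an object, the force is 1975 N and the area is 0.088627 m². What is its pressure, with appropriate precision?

2.228 × 10⁴ Pa

pressure = 1975 N ÷ 0.088627 m² = 22284.4054295… Pa.
1975 has 4 significant figures; 0.088627 has 5.
Division/multiplication keeps the fewest: 4 significant figures.
Rounded: 2.228 × 10⁴ Pa.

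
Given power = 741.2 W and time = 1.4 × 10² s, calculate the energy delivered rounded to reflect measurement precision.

energy delivered = 741.2 W × 1.4 × 10² s = 103768 J.
741.2 has 4 significant figures; 1.4 × 10² has 2.
Division/multiplication keeps the fewest: 2 significant figures.
Rounded: 1.0 × 10⁵ J.

1.0 × 10⁵ J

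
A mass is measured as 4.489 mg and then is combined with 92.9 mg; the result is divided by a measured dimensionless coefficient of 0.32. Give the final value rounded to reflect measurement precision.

4.489 mg + 92.9 mg = 97.389 mg; the sum is limited to 1 decimal place (3 s.f.).
Carrying full precision, 97.389 ÷ 0.32 = 304.340625 mg; 0.32 has 2 s.f., so the result keeps min(3, 2) = 2 s.f.
Rounded to 2 significant figures: 3.0 × 10^2 mg.

3.0 × 10^2 mg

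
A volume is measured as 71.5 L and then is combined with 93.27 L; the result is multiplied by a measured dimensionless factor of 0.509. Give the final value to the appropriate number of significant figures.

71.5 L + 93.27 L = 164.77 L; the sum is limited to 1 decimal place (4 s.f.).
Carrying full precision, 164.77 × 0.509 = 83.86793 L; 0.509 has 3 s.f., so the result keeps min(4, 3) = 3 s.f.
Rounded to 3 significant figures: 83.9 L.

83.9 L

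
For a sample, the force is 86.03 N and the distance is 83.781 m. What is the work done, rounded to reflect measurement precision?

7208 J

work done = 86.03 N × 83.781 m = 7207.67943 J.
86.03 has 4 significant figures; 83.781 has 5.
Division/multiplication keeps the fewest: 4 significant figures.
Rounded: 7208 J.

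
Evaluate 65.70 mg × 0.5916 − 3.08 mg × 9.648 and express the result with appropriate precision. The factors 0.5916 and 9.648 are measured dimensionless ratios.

65.70 × 0.5916 = 38.86812 → 38.87 mg (4 s.f., last digit at the 10^-2 place).
3.08 × 9.648 = 29.71584 → 29.7 mg (3 s.f., last digit at the 10^-1 place).
Difference: 9.15228 mg; keep the coarser place, 10^-1.
Result: 9.2 mg.

9.2 mg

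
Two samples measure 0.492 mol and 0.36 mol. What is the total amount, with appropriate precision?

0.85 mol

0.492 mol + 0.36 mol = 0.852 mol.
Addition/subtraction keeps the fewest decimal places: 0.492 → 3 decimal places, 0.36 → 2 decimal places; limit is 2.
Rounded to 2 decimal places: 0.85 mol.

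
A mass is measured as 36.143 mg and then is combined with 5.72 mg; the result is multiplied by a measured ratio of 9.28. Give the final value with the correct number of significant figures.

3.88 × 10² mg

36.143 mg + 5.72 mg = 41.863 mg; the sum is limited to 2 decimal places (4 s.f.).
Carrying full precision, 41.863 × 9.28 = 388.48864 mg; 9.28 has 3 s.f., so the result keeps min(4, 3) = 3 s.f.
Rounded to 3 significant figures: 3.88 × 10² mg.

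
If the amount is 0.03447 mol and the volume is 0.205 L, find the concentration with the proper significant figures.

concentration = 0.03447 mol ÷ 0.205 L = 0.168146341463… mol/L.
0.03447 has 4 significant figures; 0.205 has 3.
Division/multiplication keeps the fewest: 3 significant figures.
Rounded: 0.168 mol/L.

0.168 mol/L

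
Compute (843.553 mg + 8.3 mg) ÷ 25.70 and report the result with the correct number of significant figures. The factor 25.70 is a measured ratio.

33.15 mg

843.553 mg + 8.3 mg = 851.853 mg; the sum is limited to 1 decimal place (4 s.f.).
Carrying full precision, 851.853 ÷ 25.70 = 33.1460311284… mg; 25.70 has 4 s.f., so the result keeps min(4, 4) = 4 s.f.
Rounded to 4 significant figures: 33.15 mg.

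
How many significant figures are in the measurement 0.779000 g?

6

0.779000: leading zeros are not significant; trailing zeros after a decimal point are significant.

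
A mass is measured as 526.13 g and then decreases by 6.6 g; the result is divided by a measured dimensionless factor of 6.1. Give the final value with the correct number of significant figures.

85 g

526.13 g − 6.6 g = 519.53 g; the difference is limited to 1 decimal place (4 s.f.).
Carrying full precision, 519.53 ÷ 6.1 = 85.168852459… g; 6.1 has 2 s.f., so the result keeps min(4, 2) = 2 s.f.
Rounded to 2 significant figures: 85 g.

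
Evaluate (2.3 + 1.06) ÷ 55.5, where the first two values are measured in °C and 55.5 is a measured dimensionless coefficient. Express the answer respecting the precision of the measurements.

2.3 °C + 1.06 °C = 3.36 °C; the sum is limited to 1 decimal place (2 s.f.).
Carrying full precision, 3.36 ÷ 55.5 = 0.0605405405405… °C; 55.5 has 3 s.f., so the result keeps min(2, 3) = 2 s.f.
Rounded to 2 significant figures: 0.061 °C.

0.061 °C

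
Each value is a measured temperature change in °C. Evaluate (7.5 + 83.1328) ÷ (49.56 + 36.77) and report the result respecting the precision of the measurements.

1.05

7.5 + 83.1328 = 90.6328, limited to 1 d.p. → 3 s.f.; 49.56 + 36.77 = 86.33, limited to 2 d.p. → 4 s.f.
Carrying full precision, 90.6328 ÷ 86.33 = 1.04984130661…; keep min(3, 4) = 3 s.f.
Rounded to 3 significant figures: 1.05.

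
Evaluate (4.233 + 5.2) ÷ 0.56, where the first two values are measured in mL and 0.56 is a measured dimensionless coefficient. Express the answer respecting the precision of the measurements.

4.233 mL + 5.2 mL = 9.433 mL; the sum is limited to 1 decimal place (2 s.f.).
Carrying full precision, 9.433 ÷ 0.56 = 16.8446428571… mL; 0.56 has 2 s.f., so the result keeps min(2, 2) = 2 s.f.
Rounded to 2 significant figures: 17 mL.

17 mL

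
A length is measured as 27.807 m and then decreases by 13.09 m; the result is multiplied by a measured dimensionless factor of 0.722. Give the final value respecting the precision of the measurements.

10.6 m

27.807 m − 13.09 m = 14.717 m; the difference is limited to 2 decimal places (4 s.f.).
Carrying full precision, 14.717 × 0.722 = 10.625674 m; 0.722 has 3 s.f., so the result keeps min(4, 3) = 3 s.f.
Rounded to 3 significant figures: 10.6 m.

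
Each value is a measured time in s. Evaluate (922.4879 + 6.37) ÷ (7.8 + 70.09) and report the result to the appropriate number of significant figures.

922.4879 + 6.37 = 928.8579, limited to 2 d.p. → 5 s.f.; 7.8 + 70.09 = 77.89, limited to 1 d.p. → 3 s.f.
Carrying full precision, 928.8579 ÷ 77.89 = 11.9252522789…; keep min(5, 3) = 3 s.f.
Rounded to 3 significant figures: 11.9.

11.9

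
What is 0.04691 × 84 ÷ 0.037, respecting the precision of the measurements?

0.04691 × 84 ÷ 0.037 = 106.498378378…
Multiplication/division keeps the fewest significant figures: 0.04691 → 4 s.f., 84 → 2 s.f., 0.037 → 2 s.f.; limit is 2.
Rounded to 2 significant figures: 1.1 × 10².

1.1 × 10²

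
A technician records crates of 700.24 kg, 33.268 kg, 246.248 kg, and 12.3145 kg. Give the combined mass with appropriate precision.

700.24 kg + 33.268 kg + 246.248 kg + 12.3145 kg = 992.0705 kg.
Addition/subtraction keeps the fewest decimal places: 700.24 → 2 decimal places, 33.268 → 3 decimal places, 246.248 → 3 decimal places, 12.3145 → 4 decimal places; limit is 2.
Rounded to 2 decimal places: 992.07 kg.

992.07 kg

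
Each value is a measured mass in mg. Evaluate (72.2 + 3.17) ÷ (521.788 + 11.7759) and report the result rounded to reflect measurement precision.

72.2 + 3.17 = 75.37, limited to 1 d.p. → 3 s.f.; 521.788 + 11.7759 = 533.5639, limited to 3 d.p. → 6 s.f.
Carrying full precision, 75.37 ÷ 533.5639 = 0.141257682538…; keep min(3, 6) = 3 s.f.
Rounded to 3 significant figures: 0.141.

0.141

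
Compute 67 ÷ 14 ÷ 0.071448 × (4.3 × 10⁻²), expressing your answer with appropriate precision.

2.9

67 ÷ 14 ÷ 0.071448 × (4.3 × 10⁻²) = 2.88021658109…
Multiplication/division keeps the fewest significant figures: 67 → 2 s.f., 14 → 2 s.f., 0.071448 → 5 s.f., 4.3 × 10⁻² → 2 s.f.; limit is 2.
Rounded to 2 significant figures: 2.9.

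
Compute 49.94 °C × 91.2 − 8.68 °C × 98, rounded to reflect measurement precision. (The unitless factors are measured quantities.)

49.94 × 91.2 = 4554.528 → 4.55 × 10³ °C (3 s.f., last digit at the 10^1 place).
8.68 × 98 = 850.64 → 8.5 × 10² °C (2 s.f., last digit at the 10^1 place).
Difference: 3703.888 °C; keep the coarser place, 10^1.
Result: 3.70 × 10³ °C.

3.70 × 10³ °C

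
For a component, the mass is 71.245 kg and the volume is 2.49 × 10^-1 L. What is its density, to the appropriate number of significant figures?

density = 71.245 kg ÷ 2.49 × 10^-1 L = 286.124497992… kg/L.
71.245 has 5 significant figures; 2.49 × 10^-1 has 3.
Division/multiplication keeps the fewest: 3 significant figures.
Rounded: 286 kg/L.

286 kg/L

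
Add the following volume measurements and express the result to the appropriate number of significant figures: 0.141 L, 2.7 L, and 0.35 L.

3.2 L

0.141 L + 2.7 L + 0.35 L = 3.191 L.
Addition/subtraction keeps the fewest decimal places: 0.141 → 3 decimal places, 2.7 → 1 decimal place, 0.35 → 2 decimal places; limit is 1.
Rounded to 1 decimal place: 3.2 L.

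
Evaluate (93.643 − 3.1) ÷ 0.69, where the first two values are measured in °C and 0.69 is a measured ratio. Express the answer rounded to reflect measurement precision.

1.3 × 10^2 °C

93.643 °C − 3.1 °C = 90.543 °C; the difference is limited to 1 decimal place (3 s.f.).
Carrying full precision, 90.543 ÷ 0.69 = 131.22173913… °C; 0.69 has 2 s.f., so the result keeps min(3, 2) = 2 s.f.
Rounded to 2 significant figures: 1.3 × 10^2 °C.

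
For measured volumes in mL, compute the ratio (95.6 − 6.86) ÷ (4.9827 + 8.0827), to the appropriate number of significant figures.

95.6 − 6.86 = 88.74, limited to 1 d.p. → 3 s.f.; 4.9827 + 8.0827 = 13.0654, limited to 4 d.p. → 6 s.f.
Carrying full precision, 88.74 ÷ 13.0654 = 6.79198493732…; keep min(3, 6) = 3 s.f.
Rounded to 3 significant figures: 6.79.

6.79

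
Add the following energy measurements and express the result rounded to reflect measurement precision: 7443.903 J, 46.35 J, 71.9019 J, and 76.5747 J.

7443.903 J + 46.35 J + 71.9019 J + 76.5747 J = 7638.7296 J.
Addition/subtraction keeps the fewest decimal places: 7443.903 → 3 decimal places, 46.35 → 2 decimal places, 71.9019 → 4 decimal places, 76.5747 → 4 decimal places; limit is 2.
Rounded to 2 decimal places: 7638.73 J.

7638.73 J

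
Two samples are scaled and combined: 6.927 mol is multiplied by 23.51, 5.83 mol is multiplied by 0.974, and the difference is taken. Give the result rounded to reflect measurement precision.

6.927 × 23.51 = 162.85377 → 1.629 × 10² mol (4 s.f., last digit at the 10^-1 place).
5.83 × 0.974 = 5.67842 → 5.68 mol (3 s.f., last digit at the 10^-2 place).
Difference: 157.17535 mol; keep the coarser place, 10^-1.
Result: 157.2 mol.

157.2 mol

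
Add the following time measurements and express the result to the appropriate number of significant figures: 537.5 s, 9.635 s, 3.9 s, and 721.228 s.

537.5 s + 9.635 s + 3.9 s + 721.228 s = 1272.263 s.
Addition/subtraction keeps the fewest decimal places: 537.5 → 1 decimal place, 9.635 → 3 decimal places, 3.9 → 1 decimal place, 721.228 → 3 decimal places; limit is 1.
Rounded to 1 decimal place: 1272.3 s.

1272.3 s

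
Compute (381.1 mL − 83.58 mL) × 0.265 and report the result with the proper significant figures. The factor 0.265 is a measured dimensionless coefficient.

381.1 mL − 83.58 mL = 297.52 mL; the difference is limited to 1 decimal place (4 s.f.).
Carrying full precision, 297.52 × 0.265 = 78.8428 mL; 0.265 has 3 s.f., so the result keeps min(4, 3) = 3 s.f.
Rounded to 3 significant figures: 78.8 mL.

78.8 mL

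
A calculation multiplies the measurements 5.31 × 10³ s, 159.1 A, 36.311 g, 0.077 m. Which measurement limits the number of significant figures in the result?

0.077 m

5.31 × 10³ s → 3 s.f.; 159.1 A → 4 s.f.; 36.311 g → 5 s.f.; 0.077 m → 2 s.f.
The fewest is 2 significant figures, from 0.077 m.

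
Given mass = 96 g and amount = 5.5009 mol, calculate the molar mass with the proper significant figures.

17 g/mol

molar mass = 96 g ÷ 5.5009 mol = 17.4516897235… g/mol.
96 has 2 significant figures; 5.5009 has 5.
Division/multiplication keeps the fewest: 2 significant figures.
Rounded: 17 g/mol.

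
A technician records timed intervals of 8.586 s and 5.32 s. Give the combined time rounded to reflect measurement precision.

13.91 s

8.586 s + 5.32 s = 13.906 s.
Addition/subtraction keeps the fewest decimal places: 8.586 → 3 decimal places, 5.32 → 2 decimal places; limit is 2.
Rounded to 2 decimal places: 13.91 s.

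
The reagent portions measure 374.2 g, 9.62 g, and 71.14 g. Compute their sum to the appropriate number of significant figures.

374.2 g + 9.62 g + 71.14 g = 454.96 g.
Addition/subtraction keeps the fewest decimal places: 374.2 → 1 decimal place, 9.62 → 2 decimal places, 71.14 → 2 decimal places; limit is 1.
Rounded to 1 decimal place: 455.0 g.

455.0 g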